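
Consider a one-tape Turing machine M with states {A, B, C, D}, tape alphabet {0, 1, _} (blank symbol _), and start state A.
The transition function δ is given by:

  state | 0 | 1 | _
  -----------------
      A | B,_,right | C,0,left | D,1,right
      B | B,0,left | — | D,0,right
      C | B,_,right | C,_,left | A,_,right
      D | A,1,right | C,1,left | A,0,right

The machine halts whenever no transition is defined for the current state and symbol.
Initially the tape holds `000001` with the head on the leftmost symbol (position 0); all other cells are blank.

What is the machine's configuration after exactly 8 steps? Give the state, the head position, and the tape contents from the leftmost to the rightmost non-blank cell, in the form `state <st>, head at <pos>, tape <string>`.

A | [0]00001   read 0 → write _, move right, go to B
B | _[0]0001   read 0 → write 0, move left, go to B
B | [_]00001   read _ → write 0, move right, go to D
D | 0[0]0001   read 0 → write 1, move right, go to A
A | 01[0]001   read 0 → write _, move right, go to B
B | 01_[0]01   read 0 → write 0, move left, go to B
B | 01[_]001   read _ → write 0, move right, go to D
D | 010[0]01   read 0 → write 1, move right, go to A
A | 0101[0]1
After 8 steps: state A, head at 4, tape 010101.

state A, head at 4, tape 010101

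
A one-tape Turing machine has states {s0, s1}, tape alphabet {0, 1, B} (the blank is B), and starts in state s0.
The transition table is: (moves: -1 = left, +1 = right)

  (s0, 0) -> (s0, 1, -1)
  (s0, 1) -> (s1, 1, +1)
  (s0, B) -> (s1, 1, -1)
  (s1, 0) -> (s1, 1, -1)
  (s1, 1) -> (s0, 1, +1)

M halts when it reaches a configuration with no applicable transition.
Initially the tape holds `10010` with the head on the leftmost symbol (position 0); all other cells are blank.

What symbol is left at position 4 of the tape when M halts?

s0 | [1]0010BB   read 1 → write 1, move +1, go to s1
s1 | 1[0]010BB   read 0 → write 1, move -1, go to s1
s1 | [1]1010BB   read 1 → write 1, move +1, go to s0
s0 | 1[1]010BB   read 1 → write 1, move +1, go to s1
s1 | 11[0]10BB   read 0 → write 1, move -1, go to s1
s1 | 1[1]110BB   read 1 → write 1, move +1, go to s0
s0 | 11[1]10BB   read 1 → write 1, move +1, go to s1
s1 | 111[1]0BB   read 1 → write 1, move +1, go to s0
s0 | 1111[0]BB   read 0 → write 1, move -1, go to s0
s0 | 111[1]1BB   read 1 → write 1, move +1, go to s1
s1 | 1111[1]BB   read 1 → write 1, move +1, go to s0
s0 | 11111[B]B   read B → write 1, move -1, go to s1
s1 | 1111[1]1B   read 1 → write 1, move +1, go to s0
s0 | 11111[1]B   read 1 → write 1, move +1, go to s1
s1 | 111111[B]
Cell 4 holds 1 when M halts.

1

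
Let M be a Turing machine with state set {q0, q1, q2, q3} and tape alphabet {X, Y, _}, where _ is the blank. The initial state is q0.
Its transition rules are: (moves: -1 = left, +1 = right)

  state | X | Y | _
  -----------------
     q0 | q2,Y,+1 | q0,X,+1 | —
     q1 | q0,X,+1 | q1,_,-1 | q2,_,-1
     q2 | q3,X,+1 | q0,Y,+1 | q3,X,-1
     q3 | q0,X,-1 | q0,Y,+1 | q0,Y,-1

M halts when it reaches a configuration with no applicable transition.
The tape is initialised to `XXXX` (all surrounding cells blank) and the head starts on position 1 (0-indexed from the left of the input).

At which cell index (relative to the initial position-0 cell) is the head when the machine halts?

q0 | X[X]XX__   read X → write Y, move +1, go to q2
q2 | XY[X]X__   read X → write X, move +1, go to q3
q3 | XYX[X]__   read X → write X, move -1, go to q0
q0 | XY[X]X__   read X → write Y, move +1, go to q2
q2 | XYY[X]__   read X → write X, move +1, go to q3
q3 | XYYX[_]_   read _ → write Y, move -1, go to q0
q0 | XYY[X]Y_   read X → write Y, move +1, go to q2
q2 | XYYY[Y]_   read Y → write Y, move +1, go to q0
q0 | XYYYY[_]
At halt the head is at cell 5.

5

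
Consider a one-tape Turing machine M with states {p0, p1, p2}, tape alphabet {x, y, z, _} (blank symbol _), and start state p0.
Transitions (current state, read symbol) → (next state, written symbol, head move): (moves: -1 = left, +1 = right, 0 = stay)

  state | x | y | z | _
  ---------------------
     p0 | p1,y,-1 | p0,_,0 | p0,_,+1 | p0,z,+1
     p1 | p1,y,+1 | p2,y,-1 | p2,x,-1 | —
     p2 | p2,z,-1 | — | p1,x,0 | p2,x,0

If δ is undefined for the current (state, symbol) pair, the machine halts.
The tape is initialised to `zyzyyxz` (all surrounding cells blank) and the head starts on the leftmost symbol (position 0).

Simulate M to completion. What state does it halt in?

p2

state=p0 head=0 tape=[z]yzyyxz   (p0,z)→(p0,_,+1)
state=p0 head=1 tape=_[y]zyyxz   (p0,y)→(p0,_,0)
state=p0 head=1 tape=_[_]zyyxz   (p0,_)→(p0,z,+1)
state=p0 head=2 tape=_z[z]yyxz   (p0,z)→(p0,_,+1)
state=p0 head=3 tape=_z_[y]yxz   (p0,y)→(p0,_,0)
state=p0 head=3 tape=_z_[_]yxz   (p0,_)→(p0,z,+1)
state=p0 head=4 tape=_z_z[y]xz   (p0,y)→(p0,_,0)
state=p0 head=4 tape=_z_z[_]xz   (p0,_)→(p0,z,+1)
state=p0 head=5 tape=_z_zz[x]z   (p0,x)→(p1,y,-1)
state=p1 head=4 tape=_z_z[z]yz   (p1,z)→(p2,x,-1)
state=p2 head=3 tape=_z_[z]xyz   (p2,z)→(p1,x,0)
state=p1 head=3 tape=_z_[x]xyz   (p1,x)→(p1,y,+1)
state=p1 head=4 tape=_z_y[x]yz   (p1,x)→(p1,y,+1)
state=p1 head=5 tape=_z_yy[y]z   (p1,y)→(p2,y,-1)
state=p2 head=4 tape=_z_y[y]yz
No transition is defined for (p2, y); M halts in state p2.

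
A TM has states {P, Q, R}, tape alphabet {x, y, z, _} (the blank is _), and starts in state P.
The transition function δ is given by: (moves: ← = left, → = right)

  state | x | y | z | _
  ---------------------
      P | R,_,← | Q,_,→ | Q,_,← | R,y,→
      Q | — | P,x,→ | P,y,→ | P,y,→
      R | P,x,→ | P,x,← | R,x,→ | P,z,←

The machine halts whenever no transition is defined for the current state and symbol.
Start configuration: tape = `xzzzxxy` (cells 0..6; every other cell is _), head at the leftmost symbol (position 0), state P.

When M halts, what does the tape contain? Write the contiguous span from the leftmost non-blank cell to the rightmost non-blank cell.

P | ___[x]zzzxxy   read x → write _, move ←, go to R
R | __[_]_zzzxxy   read _ → write z, move ←, go to P
P | _[_]z_zzzxxy   read _ → write y, move →, go to R
R | _y[z]_zzzxxy   read z → write x, move →, go to R
R | _yx[_]zzzxxy   read _ → write z, move ←, go to P
P | _y[x]zzzzxxy   read x → write _, move ←, go to R
R | _[y]_zzzzxxy   read y → write x, move ←, go to P
P | [_]x_zzzzxxy   read _ → write y, move →, go to R
R | y[x]_zzzzxxy   read x → write x, move →, go to P
P | yx[_]zzzzxxy   read _ → write y, move →, go to R
R | yxy[z]zzzxxy   read z → write x, move →, go to R
R | yxyx[z]zzxxy   read z → write x, move →, go to R
R | yxyxx[z]zxxy   read z → write x, move →, go to R
R | yxyxxx[z]xxy   read z → write x, move →, go to R
R | yxyxxxx[x]xy   read x → write x, move →, go to P
P | yxyxxxxx[x]y   read x → write _, move ←, go to R
R | yxyxxxx[x]_y   read x → write x, move →, go to P
P | yxyxxxxx[_]y   read _ → write y, move →, go to R
R | yxyxxxxxy[y]   read y → write x, move ←, go to P
P | yxyxxxxx[y]x   read y → write _, move →, go to Q
Q | yxyxxxxx_[x]
The non-blank tape span at halt is yxyxxxxx_x.

yxyxxxxx_x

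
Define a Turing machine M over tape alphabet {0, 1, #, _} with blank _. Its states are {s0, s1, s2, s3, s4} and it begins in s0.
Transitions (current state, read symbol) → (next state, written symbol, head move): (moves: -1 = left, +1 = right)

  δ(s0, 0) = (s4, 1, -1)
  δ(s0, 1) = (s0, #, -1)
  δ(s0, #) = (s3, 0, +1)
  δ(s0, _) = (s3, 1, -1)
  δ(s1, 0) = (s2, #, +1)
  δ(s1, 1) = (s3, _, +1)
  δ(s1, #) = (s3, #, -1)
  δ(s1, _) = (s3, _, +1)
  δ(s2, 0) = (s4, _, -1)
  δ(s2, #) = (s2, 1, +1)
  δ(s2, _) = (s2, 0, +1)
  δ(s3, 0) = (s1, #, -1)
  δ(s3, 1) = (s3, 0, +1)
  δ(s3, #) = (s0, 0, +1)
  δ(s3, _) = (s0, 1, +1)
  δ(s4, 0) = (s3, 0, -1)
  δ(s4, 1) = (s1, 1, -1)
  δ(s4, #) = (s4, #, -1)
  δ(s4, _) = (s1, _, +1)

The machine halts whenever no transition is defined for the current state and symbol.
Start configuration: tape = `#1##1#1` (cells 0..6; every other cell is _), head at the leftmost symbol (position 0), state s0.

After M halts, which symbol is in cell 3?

s0 | [#]1##1#1   read # → write 0, move +1, go to s3
s3 | 0[1]##1#1   read 1 → write 0, move +1, go to s3
s3 | 00[#]#1#1   read # → write 0, move +1, go to s0
s0 | 000[#]1#1   read # → write 0, move +1, go to s3
s3 | 0000[1]#1   read 1 → write 0, move +1, go to s3
s3 | 00000[#]1   read # → write 0, move +1, go to s0
s0 | 000000[1]   read 1 → write #, move -1, go to s0
s0 | 00000[0]#   read 0 → write 1, move -1, go to s4
s4 | 0000[0]1#   read 0 → write 0, move -1, go to s3
s3 | 000[0]01#   read 0 → write #, move -1, go to s1
s1 | 00[0]#01#   read 0 → write #, move +1, go to s2
s2 | 00#[#]01#   read # → write 1, move +1, go to s2
s2 | 00#1[0]1#   read 0 → write _, move -1, go to s4
s4 | 00#[1]_1#   read 1 → write 1, move -1, go to s1
s1 | 00[#]1_1#   read # → write #, move -1, go to s3
s3 | 0[0]#1_1#   read 0 → write #, move -1, go to s1
s1 | [0]##1_1#   read 0 → write #, move +1, go to s2
s2 | #[#]#1_1#   read # → write 1, move +1, go to s2
s2 | #1[#]1_1#   read # → write 1, move +1, go to s2
s2 | #11[1]_1#
Cell 3 holds 1 when M halts.

1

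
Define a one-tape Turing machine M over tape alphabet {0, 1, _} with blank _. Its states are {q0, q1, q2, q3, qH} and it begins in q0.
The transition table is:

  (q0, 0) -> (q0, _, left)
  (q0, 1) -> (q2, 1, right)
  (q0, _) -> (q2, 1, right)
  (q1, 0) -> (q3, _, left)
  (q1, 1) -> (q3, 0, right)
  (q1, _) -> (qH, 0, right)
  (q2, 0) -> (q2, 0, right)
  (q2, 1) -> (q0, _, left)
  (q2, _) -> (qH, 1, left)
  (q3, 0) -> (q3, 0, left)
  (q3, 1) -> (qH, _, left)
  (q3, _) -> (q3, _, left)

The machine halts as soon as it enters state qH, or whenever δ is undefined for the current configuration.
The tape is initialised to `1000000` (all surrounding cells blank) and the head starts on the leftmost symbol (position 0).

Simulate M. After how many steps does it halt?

state=q0 head=0 tape=[1]000000_   (q0,1)→(q2,1,right)
state=q2 head=1 tape=1[0]00000_   (q2,0)→(q2,0,right)
state=q2 head=2 tape=10[0]0000_   (q2,0)→(q2,0,right)
state=q2 head=3 tape=100[0]000_   (q2,0)→(q2,0,right)
state=q2 head=4 tape=1000[0]00_   (q2,0)→(q2,0,right)
state=q2 head=5 tape=10000[0]0_   (q2,0)→(q2,0,right)
state=q2 head=6 tape=100000[0]_   (q2,0)→(q2,0,right)
state=q2 head=7 tape=1000000[_]   (q2,_)→(qH,1,left)
state=qH head=6 tape=100000[0]1
M halts after 8 transitions.

8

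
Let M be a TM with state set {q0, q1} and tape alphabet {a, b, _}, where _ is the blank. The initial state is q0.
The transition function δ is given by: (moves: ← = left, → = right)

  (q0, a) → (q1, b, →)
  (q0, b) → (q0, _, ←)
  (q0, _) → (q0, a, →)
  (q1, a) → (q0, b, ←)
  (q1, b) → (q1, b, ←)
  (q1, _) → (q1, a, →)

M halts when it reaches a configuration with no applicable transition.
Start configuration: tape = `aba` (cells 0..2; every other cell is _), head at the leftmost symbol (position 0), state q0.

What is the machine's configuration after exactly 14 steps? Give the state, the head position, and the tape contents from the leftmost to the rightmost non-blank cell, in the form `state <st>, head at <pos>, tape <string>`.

q0 | ___[a]ba   read a → write b, move →, go to q1
q1 | ___b[b]a   read b → write b, move ←, go to q1
q1 | ___[b]ba   read b → write b, move ←, go to q1
q1 | __[_]bba   read _ → write a, move →, go to q1
q1 | __a[b]ba   read b → write b, move ←, go to q1
q1 | __[a]bba   read a → write b, move ←, go to q0
q0 | _[_]bbba   read _ → write a, move →, go to q0
q0 | _a[b]bba   read b → write _, move ←, go to q0
q0 | _[a]_bba   read a → write b, move →, go to q1
q1 | _b[_]bba   read _ → write a, move →, go to q1
q1 | _ba[b]ba   read b → write b, move ←, go to q1
q1 | _b[a]bba   read a → write b, move ←, go to q0
q0 | _[b]bbba   read b → write _, move ←, go to q0
q0 | [_]_bbba   read _ → write a, move →, go to q0
q0 | a[_]bbba
After 14 steps: state q0, head at -2, tape a_bbba.

state q0, head at -2, tape a_bbba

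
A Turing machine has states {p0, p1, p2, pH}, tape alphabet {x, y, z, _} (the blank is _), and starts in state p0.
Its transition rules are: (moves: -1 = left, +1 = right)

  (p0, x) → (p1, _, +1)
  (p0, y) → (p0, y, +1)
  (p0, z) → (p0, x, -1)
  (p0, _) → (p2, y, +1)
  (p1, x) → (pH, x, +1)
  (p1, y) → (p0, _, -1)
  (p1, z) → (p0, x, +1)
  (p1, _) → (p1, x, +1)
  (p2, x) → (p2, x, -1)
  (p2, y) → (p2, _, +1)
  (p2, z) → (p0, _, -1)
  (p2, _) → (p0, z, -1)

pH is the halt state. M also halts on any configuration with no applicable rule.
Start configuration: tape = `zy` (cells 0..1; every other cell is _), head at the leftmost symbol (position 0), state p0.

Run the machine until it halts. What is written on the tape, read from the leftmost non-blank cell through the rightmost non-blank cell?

y_xy

state=p0 head=0 tape=__[z]y   (p0,z)→(p0,x,-1)
state=p0 head=-1 tape=_[_]xy   (p0,_)→(p2,y,+1)
state=p2 head=0 tape=_y[x]y   (p2,x)→(p2,x,-1)
state=p2 head=-1 tape=_[y]xy   (p2,y)→(p2,_,+1)
state=p2 head=0 tape=__[x]y   (p2,x)→(p2,x,-1)
state=p2 head=-1 tape=_[_]xy   (p2,_)→(p0,z,-1)
state=p0 head=-2 tape=[_]zxy   (p0,_)→(p2,y,+1)
state=p2 head=-1 tape=y[z]xy   (p2,z)→(p0,_,-1)
state=p0 head=-2 tape=[y]_xy   (p0,y)→(p0,y,+1)
state=p0 head=-1 tape=y[_]xy   (p0,_)→(p2,y,+1)
state=p2 head=0 tape=yy[x]y   (p2,x)→(p2,x,-1)
state=p2 head=-1 tape=y[y]xy   (p2,y)→(p2,_,+1)
state=p2 head=0 tape=y_[x]y   (p2,x)→(p2,x,-1)
state=p2 head=-1 tape=y[_]xy   (p2,_)→(p0,z,-1)
state=p0 head=-2 tape=[y]zxy   (p0,y)→(p0,y,+1)
state=p0 head=-1 tape=y[z]xy   (p0,z)→(p0,x,-1)
state=p0 head=-2 tape=[y]xxy   (p0,y)→(p0,y,+1)
state=p0 head=-1 tape=y[x]xy   (p0,x)→(p1,_,+1)
state=p1 head=0 tape=y_[x]y   (p1,x)→(pH,x,+1)
state=pH head=1 tape=y_x[y]
The non-blank tape span at halt is y_xy.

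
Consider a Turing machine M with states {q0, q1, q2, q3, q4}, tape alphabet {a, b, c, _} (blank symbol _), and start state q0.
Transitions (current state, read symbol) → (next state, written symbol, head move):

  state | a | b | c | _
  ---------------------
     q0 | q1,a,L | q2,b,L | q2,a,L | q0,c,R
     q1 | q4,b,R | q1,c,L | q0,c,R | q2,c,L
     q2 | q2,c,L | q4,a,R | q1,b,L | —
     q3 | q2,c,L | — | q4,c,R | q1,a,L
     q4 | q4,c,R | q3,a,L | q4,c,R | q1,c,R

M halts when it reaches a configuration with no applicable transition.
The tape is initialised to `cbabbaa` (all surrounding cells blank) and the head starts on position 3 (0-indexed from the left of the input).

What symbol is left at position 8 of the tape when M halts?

c

state=q0 head=3 tape=cba[b]baa__   (q0,b)→(q2,b,L)
state=q2 head=2 tape=cb[a]bbaa__   (q2,a)→(q2,c,L)
state=q2 head=1 tape=c[b]cbbaa__   (q2,b)→(q4,a,R)
state=q4 head=2 tape=ca[c]bbaa__   (q4,c)→(q4,c,R)
state=q4 head=3 tape=cac[b]baa__   (q4,b)→(q3,a,L)
state=q3 head=2 tape=ca[c]abaa__   (q3,c)→(q4,c,R)
state=q4 head=3 tape=cac[a]baa__   (q4,a)→(q4,c,R)
state=q4 head=4 tape=cacc[b]aa__   (q4,b)→(q3,a,L)
state=q3 head=3 tape=cac[c]aaa__   (q3,c)→(q4,c,R)
state=q4 head=4 tape=cacc[a]aa__   (q4,a)→(q4,c,R)
state=q4 head=5 tape=caccc[a]a__   (q4,a)→(q4,c,R)
state=q4 head=6 tape=cacccc[a]__   (q4,a)→(q4,c,R)
state=q4 head=7 tape=caccccc[_]_   (q4,_)→(q1,c,R)
state=q1 head=8 tape=cacccccc[_]   (q1,_)→(q2,c,L)
state=q2 head=7 tape=caccccc[c]c   (q2,c)→(q1,b,L)
state=q1 head=6 tape=cacccc[c]bc   (q1,c)→(q0,c,R)
state=q0 head=7 tape=caccccc[b]c   (q0,b)→(q2,b,L)
state=q2 head=6 tape=cacccc[c]bc   (q2,c)→(q1,b,L)
state=q1 head=5 tape=caccc[c]bbc   (q1,c)→(q0,c,R)
state=q0 head=6 tape=cacccc[b]bc   (q0,b)→(q2,b,L)
state=q2 head=5 tape=caccc[c]bbc   (q2,c)→(q1,b,L)
state=q1 head=4 tape=cacc[c]bbbc   (q1,c)→(q0,c,R)
state=q0 head=5 tape=caccc[b]bbc   (q0,b)→(q2,b,L)
state=q2 head=4 tape=cacc[c]bbbc   (q2,c)→(q1,b,L)
state=q1 head=3 tape=cac[c]bbbbc   (q1,c)→(q0,c,R)
state=q0 head=4 tape=cacc[b]bbbc   (q0,b)→(q2,b,L)
state=q2 head=3 tape=cac[c]bbbbc   (q2,c)→(q1,b,L)
state=q1 head=2 tape=ca[c]bbbbbc   (q1,c)→(q0,c,R)
state=q0 head=3 tape=cac[b]bbbbc   (q0,b)→(q2,b,L)
state=q2 head=2 tape=ca[c]bbbbbc   (q2,c)→(q1,b,L)
state=q1 head=1 tape=c[a]bbbbbbc   (q1,a)→(q4,b,R)
state=q4 head=2 tape=cb[b]bbbbbc   (q4,b)→(q3,a,L)
state=q3 head=1 tape=c[b]abbbbbc
Cell 8 holds c when M halts.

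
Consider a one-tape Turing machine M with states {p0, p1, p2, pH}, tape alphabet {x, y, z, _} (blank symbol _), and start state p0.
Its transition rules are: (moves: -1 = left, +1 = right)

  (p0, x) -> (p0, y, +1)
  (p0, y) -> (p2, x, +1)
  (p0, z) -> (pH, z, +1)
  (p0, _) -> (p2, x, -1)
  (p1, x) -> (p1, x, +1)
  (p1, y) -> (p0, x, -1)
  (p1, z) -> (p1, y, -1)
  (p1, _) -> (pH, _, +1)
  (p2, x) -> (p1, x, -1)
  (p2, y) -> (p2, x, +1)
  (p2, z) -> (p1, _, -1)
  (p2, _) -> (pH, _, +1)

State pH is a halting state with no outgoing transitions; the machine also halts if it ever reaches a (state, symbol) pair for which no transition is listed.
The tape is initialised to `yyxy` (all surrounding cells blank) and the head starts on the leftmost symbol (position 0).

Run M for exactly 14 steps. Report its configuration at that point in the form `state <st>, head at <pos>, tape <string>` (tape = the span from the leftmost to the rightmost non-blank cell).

p0 | [y]yxy___   read y → write x, move +1, go to p2
p2 | x[y]xy___   read y → write x, move +1, go to p2
p2 | xx[x]y___   read x → write x, move -1, go to p1
p1 | x[x]xy___   read x → write x, move +1, go to p1
p1 | xx[x]y___   read x → write x, move +1, go to p1
p1 | xxx[y]___   read y → write x, move -1, go to p0
p0 | xx[x]x___   read x → write y, move +1, go to p0
p0 | xxy[x]___   read x → write y, move +1, go to p0
p0 | xxyy[_]__   read _ → write x, move -1, go to p2
p2 | xxy[y]x__   read y → write x, move +1, go to p2
p2 | xxyx[x]__   read x → write x, move -1, go to p1
p1 | xxy[x]x__   read x → write x, move +1, go to p1
p1 | xxyx[x]__   read x → write x, move +1, go to p1
p1 | xxyxx[_]_   read _ → write _, move +1, go to pH
pH | xxyxx_[_]
After 14 steps: state pH, head at 6, tape xxyxx.

state pH, head at 6, tape xxyxx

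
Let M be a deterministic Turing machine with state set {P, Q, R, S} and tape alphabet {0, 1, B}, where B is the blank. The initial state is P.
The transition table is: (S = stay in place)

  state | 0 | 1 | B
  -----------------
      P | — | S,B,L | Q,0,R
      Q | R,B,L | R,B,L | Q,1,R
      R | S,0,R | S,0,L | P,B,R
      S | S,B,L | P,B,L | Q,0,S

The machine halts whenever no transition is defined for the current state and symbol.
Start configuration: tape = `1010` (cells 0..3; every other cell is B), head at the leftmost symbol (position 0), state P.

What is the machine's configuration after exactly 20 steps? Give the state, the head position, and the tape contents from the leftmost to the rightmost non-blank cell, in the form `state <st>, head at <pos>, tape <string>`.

state P, head at -3, tape 0BB10

P | BBBB[1]010   read 1 → write B, move L, go to S
S | BBB[B]B010   read B → write 0, move S, go to Q
Q | BBB[0]B010   read 0 → write B, move L, go to R
R | BB[B]BB010   read B → write B, move R, go to P
P | BBB[B]B010   read B → write 0, move R, go to Q
Q | BBB0[B]010   read B → write 1, move R, go to Q
Q | BBB01[0]10   read 0 → write B, move L, go to R
R | BBB0[1]B10   read 1 → write 0, move L, go to S
S | BBB[0]0B10   read 0 → write B, move L, go to S
S | BB[B]B0B10   read B → write 0, move S, go to Q
Q | BB[0]B0B10   read 0 → write B, move L, go to R
R | B[B]BB0B10   read B → write B, move R, go to P
P | BB[B]B0B10   read B → write 0, move R, go to Q
Q | BB0[B]0B10   read B → write 1, move R, go to Q
Q | BB01[0]B10   read 0 → write B, move L, go to R
R | BB0[1]BB10   read 1 → write 0, move L, go to S
S | BB[0]0BB10   read 0 → write B, move L, go to S
S | B[B]B0BB10   read B → write 0, move S, go to Q
Q | B[0]B0BB10   read 0 → write B, move L, go to R
R | [B]BB0BB10   read B → write B, move R, go to P
P | B[B]B0BB10
After 20 steps: state P, head at -3, tape 0BB10.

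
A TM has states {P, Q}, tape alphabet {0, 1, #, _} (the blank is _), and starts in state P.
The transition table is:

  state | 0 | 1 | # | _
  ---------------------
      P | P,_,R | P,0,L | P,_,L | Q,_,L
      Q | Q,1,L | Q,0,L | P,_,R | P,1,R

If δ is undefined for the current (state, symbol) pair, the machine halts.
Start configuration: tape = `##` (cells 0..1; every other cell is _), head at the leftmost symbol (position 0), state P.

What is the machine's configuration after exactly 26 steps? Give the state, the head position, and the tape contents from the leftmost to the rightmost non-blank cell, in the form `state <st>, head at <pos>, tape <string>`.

state=P head=0 tape=____[#]#   (P,#)→(P,_,L)
state=P head=-1 tape=___[_]_#   (P,_)→(Q,_,L)
state=Q head=-2 tape=__[_]__#   (Q,_)→(P,1,R)
state=P head=-1 tape=__1[_]_#   (P,_)→(Q,_,L)
state=Q head=-2 tape=__[1]__#   (Q,1)→(Q,0,L)
state=Q head=-3 tape=_[_]0__#   (Q,_)→(P,1,R)
state=P head=-2 tape=_1[0]__#   (P,0)→(P,_,R)
state=P head=-1 tape=_1_[_]_#   (P,_)→(Q,_,L)
state=Q head=-2 tape=_1[_]__#   (Q,_)→(P,1,R)
state=P head=-1 tape=_11[_]_#   (P,_)→(Q,_,L)
state=Q head=-2 tape=_1[1]__#   (Q,1)→(Q,0,L)
state=Q head=-3 tape=_[1]0__#   (Q,1)→(Q,0,L)
state=Q head=-4 tape=[_]00__#   (Q,_)→(P,1,R)
state=P head=-3 tape=1[0]0__#   (P,0)→(P,_,R)
state=P head=-2 tape=1_[0]__#   (P,0)→(P,_,R)
state=P head=-1 tape=1__[_]_#   (P,_)→(Q,_,L)
state=Q head=-2 tape=1_[_]__#   (Q,_)→(P,1,R)
state=P head=-1 tape=1_1[_]_#   (P,_)→(Q,_,L)
state=Q head=-2 tape=1_[1]__#   (Q,1)→(Q,0,L)
state=Q head=-3 tape=1[_]0__#   (Q,_)→(P,1,R)
state=P head=-2 tape=11[0]__#   (P,0)→(P,_,R)
state=P head=-1 tape=11_[_]_#   (P,_)→(Q,_,L)
state=Q head=-2 tape=11[_]__#   (Q,_)→(P,1,R)
state=P head=-1 tape=111[_]_#   (P,_)→(Q,_,L)
state=Q head=-2 tape=11[1]__#   (Q,1)→(Q,0,L)
state=Q head=-3 tape=1[1]0__#   (Q,1)→(Q,0,L)
state=Q head=-4 tape=[1]00__#
After 26 steps: state Q, head at -4, tape 100__#.

state Q, head at -4, tape 100__#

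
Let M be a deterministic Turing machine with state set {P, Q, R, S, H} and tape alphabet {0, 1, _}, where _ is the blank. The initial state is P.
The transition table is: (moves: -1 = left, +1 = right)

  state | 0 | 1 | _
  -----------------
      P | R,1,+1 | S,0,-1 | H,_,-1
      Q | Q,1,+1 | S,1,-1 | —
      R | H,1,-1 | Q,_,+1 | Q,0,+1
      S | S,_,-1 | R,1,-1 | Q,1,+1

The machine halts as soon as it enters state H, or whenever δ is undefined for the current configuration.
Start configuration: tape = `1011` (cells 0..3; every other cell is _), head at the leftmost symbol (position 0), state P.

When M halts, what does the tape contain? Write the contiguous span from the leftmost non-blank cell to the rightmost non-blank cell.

1_11111

state=P head=0 tape=___[1]011   (P,1)→(S,0,-1)
state=S head=-1 tape=__[_]0011   (S,_)→(Q,1,+1)
state=Q head=0 tape=__1[0]011   (Q,0)→(Q,1,+1)
state=Q head=1 tape=__11[0]11   (Q,0)→(Q,1,+1)
state=Q head=2 tape=__111[1]1   (Q,1)→(S,1,-1)
state=S head=1 tape=__11[1]11   (S,1)→(R,1,-1)
state=R head=0 tape=__1[1]111   (R,1)→(Q,_,+1)
state=Q head=1 tape=__1_[1]11   (Q,1)→(S,1,-1)
state=S head=0 tape=__1[_]111   (S,_)→(Q,1,+1)
state=Q head=1 tape=__11[1]11   (Q,1)→(S,1,-1)
state=S head=0 tape=__1[1]111   (S,1)→(R,1,-1)
state=R head=-1 tape=__[1]1111   (R,1)→(Q,_,+1)
state=Q head=0 tape=___[1]111   (Q,1)→(S,1,-1)
state=S head=-1 tape=__[_]1111   (S,_)→(Q,1,+1)
state=Q head=0 tape=__1[1]111   (Q,1)→(S,1,-1)
state=S head=-1 tape=__[1]1111   (S,1)→(R,1,-1)
state=R head=-2 tape=_[_]11111   (R,_)→(Q,0,+1)
state=Q head=-1 tape=_0[1]1111   (Q,1)→(S,1,-1)
state=S head=-2 tape=_[0]11111   (S,0)→(S,_,-1)
state=S head=-3 tape=[_]_11111   (S,_)→(Q,1,+1)
state=Q head=-2 tape=1[_]11111
The non-blank tape span at halt is 1_11111.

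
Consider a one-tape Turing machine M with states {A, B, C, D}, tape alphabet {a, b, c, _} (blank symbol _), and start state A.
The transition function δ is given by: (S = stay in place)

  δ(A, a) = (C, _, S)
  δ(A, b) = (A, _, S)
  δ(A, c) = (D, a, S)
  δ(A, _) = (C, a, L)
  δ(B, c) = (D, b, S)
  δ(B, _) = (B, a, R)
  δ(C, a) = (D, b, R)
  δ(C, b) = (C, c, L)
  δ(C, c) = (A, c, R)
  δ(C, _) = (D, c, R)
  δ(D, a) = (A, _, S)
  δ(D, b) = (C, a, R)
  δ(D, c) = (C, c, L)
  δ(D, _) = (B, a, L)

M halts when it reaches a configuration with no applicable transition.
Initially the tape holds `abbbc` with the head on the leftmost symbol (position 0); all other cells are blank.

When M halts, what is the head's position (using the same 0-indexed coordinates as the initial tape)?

A | [a]bbbc___   read a → write _, move S, go to C
C | [_]bbbc___   read _ → write c, move R, go to D
D | c[b]bbc___   read b → write a, move R, go to C
C | ca[b]bc___   read b → write c, move L, go to C
C | c[a]cbc___   read a → write b, move R, go to D
D | cb[c]bc___   read c → write c, move L, go to C
C | c[b]cbc___   read b → write c, move L, go to C
C | [c]ccbc___   read c → write c, move R, go to A
A | c[c]cbc___   read c → write a, move S, go to D
D | c[a]cbc___   read a → write _, move S, go to A
A | c[_]cbc___   read _ → write a, move L, go to C
C | [c]acbc___   read c → write c, move R, go to A
A | c[a]cbc___   read a → write _, move S, go to C
C | c[_]cbc___   read _ → write c, move R, go to D
D | cc[c]bc___   read c → write c, move L, go to C
C | c[c]cbc___   read c → write c, move R, go to A
A | cc[c]bc___   read c → write a, move S, go to D
D | cc[a]bc___   read a → write _, move S, go to A
A | cc[_]bc___   read _ → write a, move L, go to C
C | c[c]abc___   read c → write c, move R, go to A
A | cc[a]bc___   read a → write _, move S, go to C
C | cc[_]bc___   read _ → write c, move R, go to D
D | ccc[b]c___   read b → write a, move R, go to C
C | ccca[c]___   read c → write c, move R, go to A
A | cccac[_]__   read _ → write a, move L, go to C
C | ccca[c]a__   read c → write c, move R, go to A
A | cccac[a]__   read a → write _, move S, go to C
C | cccac[_]__   read _ → write c, move R, go to D
D | cccacc[_]_   read _ → write a, move L, go to B
B | cccac[c]a_   read c → write b, move S, go to D
D | cccac[b]a_   read b → write a, move R, go to C
C | cccaca[a]_   read a → write b, move R, go to D
D | cccacab[_]   read _ → write a, move L, go to B
B | cccaca[b]a
At halt the head is at cell 6.

6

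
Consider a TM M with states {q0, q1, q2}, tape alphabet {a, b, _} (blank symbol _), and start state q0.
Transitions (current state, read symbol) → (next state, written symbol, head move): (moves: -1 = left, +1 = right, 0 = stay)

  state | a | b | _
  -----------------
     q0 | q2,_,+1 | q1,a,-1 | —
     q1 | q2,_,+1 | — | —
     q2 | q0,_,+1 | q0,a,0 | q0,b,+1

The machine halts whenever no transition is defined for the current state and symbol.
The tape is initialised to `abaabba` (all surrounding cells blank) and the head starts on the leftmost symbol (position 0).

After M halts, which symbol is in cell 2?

_

q0 | [a]baabba_   read a → write _, move +1, go to q2
q2 | _[b]aabba_   read b → write a, move 0, go to q0
q0 | _[a]aabba_   read a → write _, move +1, go to q2
q2 | __[a]abba_   read a → write _, move +1, go to q0
q0 | ___[a]bba_   read a → write _, move +1, go to q2
q2 | ____[b]ba_   read b → write a, move 0, go to q0
q0 | ____[a]ba_   read a → write _, move +1, go to q2
q2 | _____[b]a_   read b → write a, move 0, go to q0
q0 | _____[a]a_   read a → write _, move +1, go to q2
q2 | ______[a]_   read a → write _, move +1, go to q0
q0 | _______[_]
Cell 2 holds _ when M halts.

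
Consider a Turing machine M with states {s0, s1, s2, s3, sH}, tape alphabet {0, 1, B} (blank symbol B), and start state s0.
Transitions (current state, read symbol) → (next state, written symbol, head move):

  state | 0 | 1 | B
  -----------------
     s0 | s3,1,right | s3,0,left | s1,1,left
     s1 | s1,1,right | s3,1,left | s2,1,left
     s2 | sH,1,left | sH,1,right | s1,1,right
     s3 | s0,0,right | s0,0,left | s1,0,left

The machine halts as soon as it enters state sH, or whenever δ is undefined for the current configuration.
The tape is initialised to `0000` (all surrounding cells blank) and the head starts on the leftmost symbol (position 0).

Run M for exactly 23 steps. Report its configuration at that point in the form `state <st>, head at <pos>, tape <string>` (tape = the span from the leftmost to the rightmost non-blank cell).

state=s0 head=0 tape=[0]000BBB   (s0,0)→(s3,1,right)
state=s3 head=1 tape=1[0]00BBB   (s3,0)→(s0,0,right)
state=s0 head=2 tape=10[0]0BBB   (s0,0)→(s3,1,right)
state=s3 head=3 tape=101[0]BBB   (s3,0)→(s0,0,right)
state=s0 head=4 tape=1010[B]BB   (s0,B)→(s1,1,left)
state=s1 head=3 tape=101[0]1BB   (s1,0)→(s1,1,right)
state=s1 head=4 tape=1011[1]BB   (s1,1)→(s3,1,left)
state=s3 head=3 tape=101[1]1BB   (s3,1)→(s0,0,left)
state=s0 head=2 tape=10[1]01BB   (s0,1)→(s3,0,left)
state=s3 head=1 tape=1[0]001BB   (s3,0)→(s0,0,right)
state=s0 head=2 tape=10[0]01BB   (s0,0)→(s3,1,right)
state=s3 head=3 tape=101[0]1BB   (s3,0)→(s0,0,right)
state=s0 head=4 tape=1010[1]BB   (s0,1)→(s3,0,left)
state=s3 head=3 tape=101[0]0BB   (s3,0)→(s0,0,right)
state=s0 head=4 tape=1010[0]BB   (s0,0)→(s3,1,right)
state=s3 head=5 tape=10101[B]B   (s3,B)→(s1,0,left)
state=s1 head=4 tape=1010[1]0B   (s1,1)→(s3,1,left)
state=s3 head=3 tape=101[0]10B   (s3,0)→(s0,0,right)
state=s0 head=4 tape=1010[1]0B   (s0,1)→(s3,0,left)
state=s3 head=3 tape=101[0]00B   (s3,0)→(s0,0,right)
state=s0 head=4 tape=1010[0]0B   (s0,0)→(s3,1,right)
state=s3 head=5 tape=10101[0]B   (s3,0)→(s0,0,right)
state=s0 head=6 tape=101010[B]   (s0,B)→(s1,1,left)
state=s1 head=5 tape=10101[0]1
After 23 steps: state s1, head at 5, tape 1010101.

state s1, head at 5, tape 1010101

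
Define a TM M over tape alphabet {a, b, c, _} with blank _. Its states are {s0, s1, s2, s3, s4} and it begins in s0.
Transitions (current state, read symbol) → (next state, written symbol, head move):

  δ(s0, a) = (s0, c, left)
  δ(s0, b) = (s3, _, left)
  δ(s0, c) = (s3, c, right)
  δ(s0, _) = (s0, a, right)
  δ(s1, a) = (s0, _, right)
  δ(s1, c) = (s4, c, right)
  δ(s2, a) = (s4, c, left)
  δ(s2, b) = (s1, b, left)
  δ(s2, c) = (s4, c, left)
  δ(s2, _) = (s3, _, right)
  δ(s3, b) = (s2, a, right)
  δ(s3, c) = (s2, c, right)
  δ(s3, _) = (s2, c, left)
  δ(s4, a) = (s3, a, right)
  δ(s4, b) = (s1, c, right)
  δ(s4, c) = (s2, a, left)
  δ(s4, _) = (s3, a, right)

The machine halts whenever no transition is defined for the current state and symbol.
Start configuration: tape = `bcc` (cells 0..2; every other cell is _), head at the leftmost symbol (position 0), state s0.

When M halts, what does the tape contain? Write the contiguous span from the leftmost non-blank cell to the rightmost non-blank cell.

state=s0 head=0 tape=__[b]cc   (s0,b)→(s3,_,left)
state=s3 head=-1 tape=_[_]_cc   (s3,_)→(s2,c,left)
state=s2 head=-2 tape=[_]c_cc   (s2,_)→(s3,_,right)
state=s3 head=-1 tape=_[c]_cc   (s3,c)→(s2,c,right)
state=s2 head=0 tape=_c[_]cc   (s2,_)→(s3,_,right)
state=s3 head=1 tape=_c_[c]c   (s3,c)→(s2,c,right)
state=s2 head=2 tape=_c_c[c]   (s2,c)→(s4,c,left)
state=s4 head=1 tape=_c_[c]c   (s4,c)→(s2,a,left)
state=s2 head=0 tape=_c[_]ac   (s2,_)→(s3,_,right)
state=s3 head=1 tape=_c_[a]c
The non-blank tape span at halt is c_ac.

c_ac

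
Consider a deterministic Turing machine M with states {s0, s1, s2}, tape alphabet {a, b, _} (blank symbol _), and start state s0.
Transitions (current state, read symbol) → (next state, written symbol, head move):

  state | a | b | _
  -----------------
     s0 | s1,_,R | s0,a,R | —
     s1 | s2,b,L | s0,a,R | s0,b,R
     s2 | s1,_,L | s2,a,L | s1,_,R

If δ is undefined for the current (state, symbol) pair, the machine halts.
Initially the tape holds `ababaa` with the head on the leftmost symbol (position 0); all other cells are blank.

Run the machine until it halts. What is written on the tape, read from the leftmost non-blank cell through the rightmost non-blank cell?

a_a_a

state=s0 head=0 tape=[a]babaa_   (s0,a)→(s1,_,R)
state=s1 head=1 tape=_[b]abaa_   (s1,b)→(s0,a,R)
state=s0 head=2 tape=_a[a]baa_   (s0,a)→(s1,_,R)
state=s1 head=3 tape=_a_[b]aa_   (s1,b)→(s0,a,R)
state=s0 head=4 tape=_a_a[a]a_   (s0,a)→(s1,_,R)
state=s1 head=5 tape=_a_a_[a]_   (s1,a)→(s2,b,L)
state=s2 head=4 tape=_a_a[_]b_   (s2,_)→(s1,_,R)
state=s1 head=5 tape=_a_a_[b]_   (s1,b)→(s0,a,R)
state=s0 head=6 tape=_a_a_a[_]
The non-blank tape span at halt is a_a_a.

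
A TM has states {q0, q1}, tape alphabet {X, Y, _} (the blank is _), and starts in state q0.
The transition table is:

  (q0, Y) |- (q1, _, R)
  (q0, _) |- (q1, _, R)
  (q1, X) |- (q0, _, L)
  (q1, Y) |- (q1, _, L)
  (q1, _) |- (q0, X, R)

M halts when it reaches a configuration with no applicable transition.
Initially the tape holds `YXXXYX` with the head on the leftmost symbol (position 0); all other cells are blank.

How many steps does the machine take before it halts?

4

state=q0 head=0 tape=[Y]XXXYX   (q0,Y)→(q1,_,R)
state=q1 head=1 tape=_[X]XXYX   (q1,X)→(q0,_,L)
state=q0 head=0 tape=[_]_XXYX   (q0,_)→(q1,_,R)
state=q1 head=1 tape=_[_]XXYX   (q1,_)→(q0,X,R)
state=q0 head=2 tape=_X[X]XYX
M halts after 4 transitions.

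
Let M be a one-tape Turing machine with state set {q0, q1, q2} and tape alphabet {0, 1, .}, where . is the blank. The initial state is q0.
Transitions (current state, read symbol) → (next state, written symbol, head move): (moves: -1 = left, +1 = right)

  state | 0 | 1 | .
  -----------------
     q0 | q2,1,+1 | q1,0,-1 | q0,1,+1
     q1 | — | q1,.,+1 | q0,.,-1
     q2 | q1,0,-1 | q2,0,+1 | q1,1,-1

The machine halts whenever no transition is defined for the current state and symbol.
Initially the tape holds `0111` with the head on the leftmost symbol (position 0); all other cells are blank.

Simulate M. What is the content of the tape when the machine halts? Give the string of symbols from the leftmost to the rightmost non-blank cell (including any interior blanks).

10001

q0 | [0]111.   read 0 → write 1, move +1, go to q2
q2 | 1[1]11.   read 1 → write 0, move +1, go to q2
q2 | 10[1]1.   read 1 → write 0, move +1, go to q2
q2 | 100[1].   read 1 → write 0, move +1, go to q2
q2 | 1000[.]   read . → write 1, move -1, go to q1
q1 | 100[0]1
The non-blank tape span at halt is 10001.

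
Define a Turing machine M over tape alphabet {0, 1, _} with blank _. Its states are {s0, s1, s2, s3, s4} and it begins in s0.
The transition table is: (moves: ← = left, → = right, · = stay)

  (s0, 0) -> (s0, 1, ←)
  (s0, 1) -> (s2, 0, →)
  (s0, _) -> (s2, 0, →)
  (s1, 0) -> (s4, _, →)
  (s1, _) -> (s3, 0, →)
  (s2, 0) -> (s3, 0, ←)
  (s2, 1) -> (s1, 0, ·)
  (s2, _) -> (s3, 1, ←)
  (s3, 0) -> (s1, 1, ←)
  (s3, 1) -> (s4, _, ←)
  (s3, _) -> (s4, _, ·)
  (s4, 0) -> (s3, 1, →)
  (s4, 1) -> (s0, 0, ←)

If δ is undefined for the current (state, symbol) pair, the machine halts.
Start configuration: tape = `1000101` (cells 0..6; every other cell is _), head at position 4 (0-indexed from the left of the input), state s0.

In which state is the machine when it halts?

s0 | 1000[1]01   read 1 → write 0, move →, go to s2
s2 | 10000[0]1   read 0 → write 0, move ←, go to s3
s3 | 1000[0]01   read 0 → write 1, move ←, go to s1
s1 | 100[0]101   read 0 → write _, move →, go to s4
s4 | 100_[1]01   read 1 → write 0, move ←, go to s0
s0 | 100[_]001   read _ → write 0, move →, go to s2
s2 | 1000[0]01   read 0 → write 0, move ←, go to s3
s3 | 100[0]001   read 0 → write 1, move ←, go to s1
s1 | 10[0]1001   read 0 → write _, move →, go to s4
s4 | 10_[1]001   read 1 → write 0, move ←, go to s0
s0 | 10[_]0001   read _ → write 0, move →, go to s2
s2 | 100[0]001   read 0 → write 0, move ←, go to s3
s3 | 10[0]0001   read 0 → write 1, move ←, go to s1
s1 | 1[0]10001   read 0 → write _, move →, go to s4
s4 | 1_[1]0001   read 1 → write 0, move ←, go to s0
s0 | 1[_]00001   read _ → write 0, move →, go to s2
s2 | 10[0]0001   read 0 → write 0, move ←, go to s3
s3 | 1[0]00001   read 0 → write 1, move ←, go to s1
s1 | [1]100001
No transition is defined for (s1, 1); M halts in state s1.

s1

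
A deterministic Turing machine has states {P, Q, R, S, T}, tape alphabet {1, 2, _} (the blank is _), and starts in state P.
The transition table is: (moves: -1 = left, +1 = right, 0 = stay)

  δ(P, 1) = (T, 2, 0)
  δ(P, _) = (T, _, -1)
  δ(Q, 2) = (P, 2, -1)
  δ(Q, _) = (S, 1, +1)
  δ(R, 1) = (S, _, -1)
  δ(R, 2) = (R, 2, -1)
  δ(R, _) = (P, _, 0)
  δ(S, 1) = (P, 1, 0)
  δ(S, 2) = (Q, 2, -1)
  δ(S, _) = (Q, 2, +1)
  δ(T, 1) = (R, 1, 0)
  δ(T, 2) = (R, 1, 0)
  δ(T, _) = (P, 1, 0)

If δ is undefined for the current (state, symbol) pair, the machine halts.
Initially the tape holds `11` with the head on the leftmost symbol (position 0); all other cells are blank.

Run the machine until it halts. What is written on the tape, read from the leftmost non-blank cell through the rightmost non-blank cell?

state=P head=0 tape=__[1]1   (P,1)→(T,2,0)
state=T head=0 tape=__[2]1   (T,2)→(R,1,0)
state=R head=0 tape=__[1]1   (R,1)→(S,_,-1)
state=S head=-1 tape=_[_]_1   (S,_)→(Q,2,+1)
state=Q head=0 tape=_2[_]1   (Q,_)→(S,1,+1)
state=S head=1 tape=_21[1]   (S,1)→(P,1,0)
state=P head=1 tape=_21[1]   (P,1)→(T,2,0)
state=T head=1 tape=_21[2]   (T,2)→(R,1,0)
state=R head=1 tape=_21[1]   (R,1)→(S,_,-1)
state=S head=0 tape=_2[1]_   (S,1)→(P,1,0)
state=P head=0 tape=_2[1]_   (P,1)→(T,2,0)
state=T head=0 tape=_2[2]_   (T,2)→(R,1,0)
state=R head=0 tape=_2[1]_   (R,1)→(S,_,-1)
state=S head=-1 tape=_[2]__   (S,2)→(Q,2,-1)
state=Q head=-2 tape=[_]2__   (Q,_)→(S,1,+1)
state=S head=-1 tape=1[2]__   (S,2)→(Q,2,-1)
state=Q head=-2 tape=[1]2__
The non-blank tape span at halt is 12.

12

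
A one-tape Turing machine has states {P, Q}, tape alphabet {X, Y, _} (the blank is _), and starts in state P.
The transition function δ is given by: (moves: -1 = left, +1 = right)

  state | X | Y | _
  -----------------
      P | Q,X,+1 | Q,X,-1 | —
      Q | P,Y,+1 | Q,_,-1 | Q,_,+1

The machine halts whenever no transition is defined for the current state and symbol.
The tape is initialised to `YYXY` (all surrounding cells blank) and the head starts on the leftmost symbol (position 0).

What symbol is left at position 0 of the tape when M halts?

state=P head=0 tape=_[Y]YXY   (P,Y)→(Q,X,-1)
state=Q head=-1 tape=[_]XYXY   (Q,_)→(Q,_,+1)
state=Q head=0 tape=_[X]YXY   (Q,X)→(P,Y,+1)
state=P head=1 tape=_Y[Y]XY   (P,Y)→(Q,X,-1)
state=Q head=0 tape=_[Y]XXY   (Q,Y)→(Q,_,-1)
state=Q head=-1 tape=[_]_XXY   (Q,_)→(Q,_,+1)
state=Q head=0 tape=_[_]XXY   (Q,_)→(Q,_,+1)
state=Q head=1 tape=__[X]XY   (Q,X)→(P,Y,+1)
state=P head=2 tape=__Y[X]Y   (P,X)→(Q,X,+1)
state=Q head=3 tape=__YX[Y]   (Q,Y)→(Q,_,-1)
state=Q head=2 tape=__Y[X]_   (Q,X)→(P,Y,+1)
state=P head=3 tape=__YY[_]
Cell 0 holds _ when M halts.

_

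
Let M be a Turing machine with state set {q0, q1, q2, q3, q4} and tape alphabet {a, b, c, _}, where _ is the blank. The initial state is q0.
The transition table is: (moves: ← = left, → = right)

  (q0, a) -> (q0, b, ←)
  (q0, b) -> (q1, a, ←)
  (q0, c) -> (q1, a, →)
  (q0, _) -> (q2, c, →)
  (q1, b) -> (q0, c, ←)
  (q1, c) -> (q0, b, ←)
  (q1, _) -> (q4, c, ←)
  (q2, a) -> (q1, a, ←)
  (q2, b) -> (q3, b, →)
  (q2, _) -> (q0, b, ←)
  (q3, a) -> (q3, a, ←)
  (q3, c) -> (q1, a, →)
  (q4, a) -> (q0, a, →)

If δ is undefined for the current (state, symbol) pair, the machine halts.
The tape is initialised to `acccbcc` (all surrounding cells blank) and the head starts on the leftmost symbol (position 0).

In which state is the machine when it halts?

q3

q0 | __[a]cccbcc   read a → write b, move ←, go to q0
q0 | _[_]bcccbcc   read _ → write c, move →, go to q2
q2 | _c[b]cccbcc   read b → write b, move →, go to q3
q3 | _cb[c]ccbcc   read c → write a, move →, go to q1
q1 | _cba[c]cbcc   read c → write b, move ←, go to q0
q0 | _cb[a]bcbcc   read a → write b, move ←, go to q0
q0 | _c[b]bbcbcc   read b → write a, move ←, go to q1
q1 | _[c]abbcbcc   read c → write b, move ←, go to q0
q0 | [_]babbcbcc   read _ → write c, move →, go to q2
q2 | c[b]abbcbcc   read b → write b, move →, go to q3
q3 | cb[a]bbcbcc   read a → write a, move ←, go to q3
q3 | c[b]abbcbcc
No transition is defined for (q3, b); M halts in state q3.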